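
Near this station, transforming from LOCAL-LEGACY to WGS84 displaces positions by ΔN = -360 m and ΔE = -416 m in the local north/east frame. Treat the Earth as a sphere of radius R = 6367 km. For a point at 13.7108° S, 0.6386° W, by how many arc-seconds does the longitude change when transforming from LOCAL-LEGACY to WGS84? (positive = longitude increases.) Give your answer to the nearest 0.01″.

At latitude -13.7108°, cos φ = 0.971504.
One radian of longitude at latitude φ spans R cos φ, so Δλ = ΔE / (R cos φ) = -416.0 / (6367000 × 0.971504) = -6.7253e-05 rad = -13.872″.

Δλ = -13.87″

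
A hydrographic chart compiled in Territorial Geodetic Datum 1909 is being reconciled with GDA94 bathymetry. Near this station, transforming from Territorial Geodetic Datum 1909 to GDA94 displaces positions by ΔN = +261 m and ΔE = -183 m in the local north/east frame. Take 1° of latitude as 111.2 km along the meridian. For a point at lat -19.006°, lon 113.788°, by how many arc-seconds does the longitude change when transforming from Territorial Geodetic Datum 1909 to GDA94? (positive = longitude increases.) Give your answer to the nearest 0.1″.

Δλ = -6.3″

At latitude -19.006°, cos φ = 0.945484.
1° of longitude at this latitude = 111.2 × cos φ = 105.14 km, so Δλ = -183.0 / 105137.9 = -0.0017406° = -6.266″.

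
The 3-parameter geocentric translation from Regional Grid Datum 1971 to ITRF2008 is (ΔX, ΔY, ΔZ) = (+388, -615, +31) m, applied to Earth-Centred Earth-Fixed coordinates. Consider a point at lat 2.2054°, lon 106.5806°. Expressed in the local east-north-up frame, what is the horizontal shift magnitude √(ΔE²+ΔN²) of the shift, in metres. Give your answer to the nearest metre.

205 m

The local east axis at (φ, λ) is (−sin λ, cos λ, 0), so ΔE = −sin(106.5806°)·388 + cos(106.5806°)·(-615) = -196.37 m.
The local north axis is (−sin φ cos λ, −sin φ sin λ, cos φ), giving ΔN = 4.261 + 22.682 + 30.977 = 57.92 m.
Horizontal magnitude = √(ΔE² + ΔN²) = √((-196.37)² + 57.92²) = 204.73 m.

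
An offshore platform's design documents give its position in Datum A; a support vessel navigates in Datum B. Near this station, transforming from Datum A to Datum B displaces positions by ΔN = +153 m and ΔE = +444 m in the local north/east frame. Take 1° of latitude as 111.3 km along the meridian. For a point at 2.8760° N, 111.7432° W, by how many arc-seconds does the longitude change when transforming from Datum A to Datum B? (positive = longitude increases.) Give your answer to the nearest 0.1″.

Δλ = 14.4″

At latitude 2.8760°, cos φ = 0.998740.
1° of longitude at this latitude = 111.3 × cos φ = 111.16 km, so Δλ = 444.0 / 111159.8 = 0.0039942° = 14.379″.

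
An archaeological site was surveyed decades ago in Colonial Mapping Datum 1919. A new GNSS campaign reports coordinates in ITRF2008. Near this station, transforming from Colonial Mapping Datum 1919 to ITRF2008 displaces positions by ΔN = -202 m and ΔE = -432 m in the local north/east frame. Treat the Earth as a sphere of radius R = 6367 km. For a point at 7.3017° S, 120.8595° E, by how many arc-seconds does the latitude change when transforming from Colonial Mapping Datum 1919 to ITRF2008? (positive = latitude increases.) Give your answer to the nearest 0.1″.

On a sphere of radius R, 1 rad of latitude = R, so Δφ = ΔN / R = -202.0 / 6367000 = -3.1726e-05 rad = -6.544″.

Δφ = -6.5″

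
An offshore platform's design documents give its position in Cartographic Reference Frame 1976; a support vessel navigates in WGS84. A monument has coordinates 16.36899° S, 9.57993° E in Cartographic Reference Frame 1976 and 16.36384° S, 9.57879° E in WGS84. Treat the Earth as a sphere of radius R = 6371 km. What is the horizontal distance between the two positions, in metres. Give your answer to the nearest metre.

585 m

Δφ = -16.36384° − -16.36899° = +0.00515°; Δλ = 9.57879° − 9.57993° = -0.00114°.
1° along a meridian = πR/180 = 111195 m.
ΔN = Δφ × 111195 = 572.7 m; ΔE = Δλ × 111195 × cos(-16.36899°) = -0.00114 × 111195 × 0.959467 = -121.6 m.
Distance = √(ΔE² + ΔN²) = √((-121.6)² + 572.7²) = 585.4 m.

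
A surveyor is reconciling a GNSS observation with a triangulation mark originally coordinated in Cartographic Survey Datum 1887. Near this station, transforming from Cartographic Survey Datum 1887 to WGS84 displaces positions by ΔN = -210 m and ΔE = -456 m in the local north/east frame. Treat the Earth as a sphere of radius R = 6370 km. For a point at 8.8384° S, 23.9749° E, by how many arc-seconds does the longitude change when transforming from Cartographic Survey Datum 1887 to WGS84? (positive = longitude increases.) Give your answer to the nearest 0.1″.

At latitude -8.8384°, cos φ = 0.988126.
One radian of longitude at latitude φ spans R cos φ, so Δλ = ΔE / (R cos φ) = -456.0 / (6370000 × 0.988126) = -7.2446e-05 rad = -14.943″.

Δλ = -14.9″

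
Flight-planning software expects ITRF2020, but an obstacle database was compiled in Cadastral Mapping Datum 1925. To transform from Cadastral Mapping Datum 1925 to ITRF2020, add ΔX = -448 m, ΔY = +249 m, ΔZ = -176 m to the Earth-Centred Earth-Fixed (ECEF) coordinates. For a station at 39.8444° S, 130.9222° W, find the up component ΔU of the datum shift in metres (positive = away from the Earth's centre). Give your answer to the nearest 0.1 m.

ΔU = 193.6 m

At φ = -39.8444°, λ = -130.9222°: sin φ = -0.640705, cos φ = 0.767787, sin λ = -0.755600, cos λ = -0.655034.
ΔU = cos φ cos λ·ΔX + cos φ sin λ·ΔY + sin φ·ΔZ = (0.767787)(-0.655034)(-448) + (0.767787)(-0.755600)(249) + (-0.640705)(-176) = 193.62 m.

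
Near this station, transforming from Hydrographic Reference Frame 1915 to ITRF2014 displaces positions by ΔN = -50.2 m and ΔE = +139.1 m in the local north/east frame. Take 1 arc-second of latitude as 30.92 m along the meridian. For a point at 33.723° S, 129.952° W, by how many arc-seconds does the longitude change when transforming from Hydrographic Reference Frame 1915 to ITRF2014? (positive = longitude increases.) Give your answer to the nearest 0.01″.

At latitude -33.723°, cos φ = 0.831731.
1″ of longitude at this latitude = 30.92 × cos φ = 25.7171 m, so Δλ = 139.1 / 25.7171 = 5.409″.

Δλ = 5.41″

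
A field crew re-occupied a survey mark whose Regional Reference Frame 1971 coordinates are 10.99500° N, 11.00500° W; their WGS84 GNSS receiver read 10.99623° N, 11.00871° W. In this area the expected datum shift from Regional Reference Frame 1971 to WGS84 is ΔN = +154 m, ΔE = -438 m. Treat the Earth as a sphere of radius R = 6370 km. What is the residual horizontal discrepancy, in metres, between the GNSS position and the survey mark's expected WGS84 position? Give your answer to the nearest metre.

Observed coordinate differences: Δφ = +0.00123°, Δλ = -0.00371°.
Converting to metres (1° lat = 111177 m, cos φ = 0.981644): observed ΔN = 136.7 m, observed ΔE = -404.9 m.
Subtracting the expected shift leaves a residual of 136.7 − (154) = -17.3 m north and -404.9 − (-438) = 33.1 m east.
Residual distance = √((-17.3)² + 33.1²) = 37.3 m.

37 m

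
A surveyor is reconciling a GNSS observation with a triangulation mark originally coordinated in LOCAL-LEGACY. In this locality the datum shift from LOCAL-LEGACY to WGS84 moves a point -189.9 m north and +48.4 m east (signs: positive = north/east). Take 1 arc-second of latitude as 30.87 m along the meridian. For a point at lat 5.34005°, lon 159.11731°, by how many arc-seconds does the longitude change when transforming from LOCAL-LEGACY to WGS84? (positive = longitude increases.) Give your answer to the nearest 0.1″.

At latitude 5.34005°, cos φ = 0.995660.
1″ of longitude at this latitude = 30.87 × cos φ = 30.7360 m, so Δλ = 48.4 / 30.7360 = 1.575″.

Δλ = 1.6″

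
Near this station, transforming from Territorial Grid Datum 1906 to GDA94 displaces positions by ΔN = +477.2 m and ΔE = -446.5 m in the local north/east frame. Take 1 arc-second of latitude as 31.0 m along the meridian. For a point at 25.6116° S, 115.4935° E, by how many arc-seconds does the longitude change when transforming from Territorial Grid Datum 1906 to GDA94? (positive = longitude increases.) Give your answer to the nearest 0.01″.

Δλ = -15.97″

At latitude -25.6116°, cos φ = 0.901745.
1″ of longitude at this latitude = 31.00 × cos φ = 27.9541 m, so Δλ = -446.5 / 27.9541 = -15.973″.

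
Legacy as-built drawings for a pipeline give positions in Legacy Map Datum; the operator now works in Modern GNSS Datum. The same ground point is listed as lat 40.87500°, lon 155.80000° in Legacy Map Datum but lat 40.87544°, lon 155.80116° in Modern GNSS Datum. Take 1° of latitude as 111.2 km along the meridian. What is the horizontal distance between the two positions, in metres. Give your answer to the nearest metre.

Δφ = 40.87544° − 40.87500° = +0.00044°; Δλ = 155.80116° − 155.80000° = +0.00116°.
ΔN = Δφ × 111200 = 48.9 m; ΔE = Δλ × 111200 × cos(40.87500°) = +0.00116 × 111200 × 0.756139 = 97.5 m.
Distance = √(ΔE² + ΔN²) = √(97.5² + 48.9²) = 109.1 m.

109 m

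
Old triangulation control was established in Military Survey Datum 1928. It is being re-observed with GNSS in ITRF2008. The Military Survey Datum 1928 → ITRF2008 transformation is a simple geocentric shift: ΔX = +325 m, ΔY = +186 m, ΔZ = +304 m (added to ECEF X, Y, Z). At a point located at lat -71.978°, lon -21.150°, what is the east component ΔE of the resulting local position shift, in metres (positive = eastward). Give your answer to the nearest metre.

The local east axis at (φ, λ) is (−sin λ, cos λ, 0), so ΔE = −sin(-21.150°)·325 + cos(-21.150°)·186 = 290.73 m.

ΔE = 291 m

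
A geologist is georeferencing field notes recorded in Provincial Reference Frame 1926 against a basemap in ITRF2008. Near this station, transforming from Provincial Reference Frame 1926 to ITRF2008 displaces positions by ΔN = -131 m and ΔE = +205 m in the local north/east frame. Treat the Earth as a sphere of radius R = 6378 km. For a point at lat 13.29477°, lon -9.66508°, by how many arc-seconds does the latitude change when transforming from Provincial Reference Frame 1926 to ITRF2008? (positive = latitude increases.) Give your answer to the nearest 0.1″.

On a sphere of radius R, 1 rad of latitude = R, so Δφ = ΔN / R = -131.0 / 6378000 = -2.0539e-05 rad = -4.237″.

Δφ = -4.2″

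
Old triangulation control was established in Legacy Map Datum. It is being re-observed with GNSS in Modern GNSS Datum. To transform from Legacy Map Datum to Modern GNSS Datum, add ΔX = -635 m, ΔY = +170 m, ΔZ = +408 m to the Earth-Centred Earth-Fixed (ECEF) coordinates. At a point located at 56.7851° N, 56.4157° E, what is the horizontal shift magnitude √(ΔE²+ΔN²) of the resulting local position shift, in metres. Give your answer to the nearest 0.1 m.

739.8 m

The local east axis at (φ, λ) is (−sin λ, cos λ, 0), so ΔE = −sin(56.4157°)·(-635) + cos(56.4157°)·170 = 623.04 m.
The local north axis is (−sin φ cos λ, −sin φ sin λ, cos φ), giving ΔN = 293.871 − 118.484 + 223.495 = 398.88 m.
Horizontal magnitude = √(ΔE² + ΔN²) = √(623.04² + 398.88²) = 739.79 m.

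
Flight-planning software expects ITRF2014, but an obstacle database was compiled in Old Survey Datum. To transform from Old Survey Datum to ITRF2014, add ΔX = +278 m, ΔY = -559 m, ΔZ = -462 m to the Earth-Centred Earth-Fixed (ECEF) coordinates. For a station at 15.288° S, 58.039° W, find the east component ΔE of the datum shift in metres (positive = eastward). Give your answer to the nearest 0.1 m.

At φ = -15.288°, λ = -58.039°: sin φ = -0.263671, cos φ = 0.964613, sin λ = -0.848409, cos λ = 0.529342.
ΔE = −sin λ·ΔX + cos λ·ΔY = −(-0.848409)·(278) + (0.529342)·(-559) = -60.04 m.

ΔE = -60.0 m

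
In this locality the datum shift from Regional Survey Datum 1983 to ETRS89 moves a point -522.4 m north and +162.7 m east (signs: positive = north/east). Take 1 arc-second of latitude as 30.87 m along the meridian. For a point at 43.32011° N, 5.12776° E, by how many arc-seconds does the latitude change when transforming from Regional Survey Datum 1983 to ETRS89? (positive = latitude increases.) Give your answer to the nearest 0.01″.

1″ of latitude = 30.87 m, so Δφ = -522.4 / 30.87 = -16.923″.

Δφ = -16.92″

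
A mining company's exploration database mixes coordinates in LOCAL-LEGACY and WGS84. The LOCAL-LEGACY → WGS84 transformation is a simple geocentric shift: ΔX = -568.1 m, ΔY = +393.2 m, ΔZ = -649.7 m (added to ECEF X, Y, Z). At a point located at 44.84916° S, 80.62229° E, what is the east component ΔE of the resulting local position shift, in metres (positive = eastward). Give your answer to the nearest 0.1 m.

At φ = -44.84916°, λ = 80.62229°: sin φ = -0.705243, cos φ = 0.708966, sin λ = 0.986636, cos λ = 0.162942.
ΔE = −sin λ·ΔX + cos λ·ΔY = −(0.986636)·(-568.1) + (0.162942)·(393.2) = 624.58 m.

ΔE = 624.6 m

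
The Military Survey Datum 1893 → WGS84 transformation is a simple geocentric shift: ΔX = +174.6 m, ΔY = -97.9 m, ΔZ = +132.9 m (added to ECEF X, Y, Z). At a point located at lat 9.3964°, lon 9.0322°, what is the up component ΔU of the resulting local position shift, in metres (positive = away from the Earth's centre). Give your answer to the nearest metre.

The local up (radial) axis is (cos φ cos λ, cos φ sin λ, sin φ), giving ΔU = 170.121 − 15.163 + 21.698 = 176.66 m.

ΔU = 177 m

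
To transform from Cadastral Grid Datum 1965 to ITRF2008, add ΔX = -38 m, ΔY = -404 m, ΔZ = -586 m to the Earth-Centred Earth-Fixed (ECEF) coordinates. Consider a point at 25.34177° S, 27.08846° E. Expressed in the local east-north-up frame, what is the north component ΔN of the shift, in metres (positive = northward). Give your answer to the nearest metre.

The local north axis is (−sin φ cos λ, −sin φ sin λ, cos φ), giving ΔN = -14.480 − 78.741 − 529.610 = -622.83 m.

ΔN = -623 m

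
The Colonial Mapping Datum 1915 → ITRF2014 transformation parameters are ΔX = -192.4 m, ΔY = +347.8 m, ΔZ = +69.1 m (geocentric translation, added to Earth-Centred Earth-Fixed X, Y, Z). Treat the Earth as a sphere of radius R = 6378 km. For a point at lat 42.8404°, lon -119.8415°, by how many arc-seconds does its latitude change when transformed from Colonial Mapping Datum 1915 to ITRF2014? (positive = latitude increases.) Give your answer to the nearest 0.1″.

sin φ = 0.679958, cos φ = 0.733251, sin λ = -0.867405, cos λ = -0.497602.
North component: ΔN = −sin φ cos λ·ΔX − sin φ sin λ·ΔY + cos φ·ΔZ = −(0.679958)(-0.497602)(-192.4) − (0.679958)(-0.867405)(347.8) + (0.733251)(69.1) = 190.70 m.
1° of latitude spans πR/180 = 111317 m, so Δφ = 190.70 / 111317 × 3600 = 6.167″.

Δφ = 6.2″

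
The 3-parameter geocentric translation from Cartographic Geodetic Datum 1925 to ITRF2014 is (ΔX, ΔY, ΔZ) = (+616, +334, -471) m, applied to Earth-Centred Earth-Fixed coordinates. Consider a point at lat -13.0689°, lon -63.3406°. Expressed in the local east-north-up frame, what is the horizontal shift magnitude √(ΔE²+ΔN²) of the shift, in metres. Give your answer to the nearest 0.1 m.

At φ = -13.0689°, λ = -63.3406°: sin φ = -0.226123, cos φ = 0.974099, sin λ = -0.893690, cos λ = 0.448686.
ΔE = −sin λ·ΔX + cos λ·ΔY = −(-0.893690)·(616) + (0.448686)·(334) = 700.37 m.
ΔN = −sin φ cos λ·ΔX − sin φ sin λ·ΔY + cos φ·ΔZ = −(-0.226123)(0.448686)(616) − (-0.226123)(-0.893690)(334) + (0.974099)(-471) = -463.80 m.
Horizontal magnitude = √(ΔE² + ΔN²) = √(700.37² + (-463.80)²) = 840.02 m.

840.0 m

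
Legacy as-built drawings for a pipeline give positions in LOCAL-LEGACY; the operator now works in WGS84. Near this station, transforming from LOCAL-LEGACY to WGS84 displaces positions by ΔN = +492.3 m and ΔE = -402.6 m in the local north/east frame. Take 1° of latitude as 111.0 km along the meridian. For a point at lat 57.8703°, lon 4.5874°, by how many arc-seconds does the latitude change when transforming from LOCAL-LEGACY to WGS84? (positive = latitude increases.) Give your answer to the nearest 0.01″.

Δφ = 15.97″

1° of latitude = 111.0 km, so Δφ = 492.3 / 111000 = 0.0044351° = 15.966″.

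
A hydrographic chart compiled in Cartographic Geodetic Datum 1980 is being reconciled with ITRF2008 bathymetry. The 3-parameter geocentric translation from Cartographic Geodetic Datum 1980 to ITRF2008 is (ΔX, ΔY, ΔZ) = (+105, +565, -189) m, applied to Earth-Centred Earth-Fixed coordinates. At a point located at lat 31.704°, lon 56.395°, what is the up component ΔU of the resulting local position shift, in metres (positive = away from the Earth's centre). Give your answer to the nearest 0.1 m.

The local up (radial) axis is (cos φ cos λ, cos φ sin λ, sin φ), giving ΔU = 49.442 + 400.352 − 99.325 = 350.47 m.

ΔU = 350.5 m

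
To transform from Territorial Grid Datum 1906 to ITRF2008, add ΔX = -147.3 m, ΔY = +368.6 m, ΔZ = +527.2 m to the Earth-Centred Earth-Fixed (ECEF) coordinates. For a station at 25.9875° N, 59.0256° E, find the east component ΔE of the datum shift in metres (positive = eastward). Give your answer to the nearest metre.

ΔE = 316 m

The local east axis at (φ, λ) is (−sin λ, cos λ, 0), so ΔE = −sin(59.0256°)·(-147.3) + cos(59.0256°)·368.6 = 316.00 m.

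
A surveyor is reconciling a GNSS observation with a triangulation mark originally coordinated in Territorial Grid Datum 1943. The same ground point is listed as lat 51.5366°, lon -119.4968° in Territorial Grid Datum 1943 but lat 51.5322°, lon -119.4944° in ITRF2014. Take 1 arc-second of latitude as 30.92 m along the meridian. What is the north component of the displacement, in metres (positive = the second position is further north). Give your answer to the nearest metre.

ΔN = -490 m

Δφ = 51.5322° − 51.5366° = -0.0044°; Δλ = -119.4944° − -119.4968° = +0.0024°.
1° of latitude = 3600 × 30.92 = 111312 m.
ΔN = Δφ × 111312 = -489.8 m; ΔE = Δλ × 111312 × cos(51.5366°) = +0.0024 × 111312 × 0.622015 = 166.2 m.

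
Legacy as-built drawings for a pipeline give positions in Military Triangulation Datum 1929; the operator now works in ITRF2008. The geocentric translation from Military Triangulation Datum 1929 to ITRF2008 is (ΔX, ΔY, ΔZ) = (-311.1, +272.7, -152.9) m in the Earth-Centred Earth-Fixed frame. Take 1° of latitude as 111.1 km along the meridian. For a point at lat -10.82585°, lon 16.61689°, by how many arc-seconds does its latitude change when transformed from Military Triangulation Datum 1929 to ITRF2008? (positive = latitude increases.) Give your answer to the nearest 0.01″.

sin φ = -0.187824, cos φ = 0.982203, sin λ = 0.285971, cos λ = 0.958238.
North component: ΔN = −sin φ cos λ·ΔX − sin φ sin λ·ΔY + cos φ·ΔZ = −(-0.187824)(0.958238)(-311.1) − (-0.187824)(0.285971)(272.7) + (0.982203)(-152.9) = -191.52 m.
1° of latitude spans 111100 m, so Δφ = -191.52 / 111100 × 3600 = -6.206″.

Δφ = -6.21″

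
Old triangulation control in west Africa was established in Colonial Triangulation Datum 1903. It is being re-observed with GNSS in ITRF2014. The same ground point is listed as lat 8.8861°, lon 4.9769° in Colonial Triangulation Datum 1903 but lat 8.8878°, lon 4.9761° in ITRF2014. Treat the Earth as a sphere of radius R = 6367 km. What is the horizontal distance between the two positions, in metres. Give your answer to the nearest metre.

208 m

Δφ = 8.8878° − 8.8861° = +0.0017°; Δλ = 4.9761° − 4.9769° = -0.0008°.
1° along a meridian = πR/180 = 111125 m.
ΔN = Δφ × 111125 = 188.9 m; ΔE = Δλ × 111125 × cos(8.8861°) = -0.0008 × 111125 × 0.987997 = -87.8 m.
Distance = √(ΔE² + ΔN²) = √((-87.8)² + 188.9²) = 208.3 m.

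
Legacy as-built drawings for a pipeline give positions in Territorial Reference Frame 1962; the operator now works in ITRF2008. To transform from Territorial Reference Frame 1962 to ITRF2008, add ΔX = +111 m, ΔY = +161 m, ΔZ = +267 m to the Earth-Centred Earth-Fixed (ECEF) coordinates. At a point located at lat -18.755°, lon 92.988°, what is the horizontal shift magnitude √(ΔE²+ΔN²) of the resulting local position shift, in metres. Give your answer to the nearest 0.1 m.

The local east axis at (φ, λ) is (−sin λ, cos λ, 0), so ΔE = −sin(92.988°)·111 + cos(92.988°)·161 = -119.24 m.
The local north axis is (−sin φ cos λ, −sin φ sin λ, cos φ), giving ΔN = -1.860 + 51.695 + 252.823 = 302.66 m.
Horizontal magnitude = √(ΔE² + ΔN²) = √((-119.24)² + 302.66²) = 325.30 m.

325.3 m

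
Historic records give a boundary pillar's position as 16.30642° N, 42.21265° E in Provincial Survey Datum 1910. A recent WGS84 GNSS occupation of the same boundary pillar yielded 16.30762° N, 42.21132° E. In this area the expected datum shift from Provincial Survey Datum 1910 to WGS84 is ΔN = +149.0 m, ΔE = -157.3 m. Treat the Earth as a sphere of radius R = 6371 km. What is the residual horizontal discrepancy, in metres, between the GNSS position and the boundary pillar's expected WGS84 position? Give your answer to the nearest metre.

22 m

Observed coordinate differences: Δφ = +0.00120°, Δλ = -0.00133°.
Converting to metres (1° lat = 111195 m, cos φ = 0.959774): observed ΔN = 133.4 m, observed ΔE = -141.9 m.
Subtracting the expected shift leaves a residual of 133.4 − (149.0) = -15.6 m north and -141.9 − (-157.3) = 15.4 m east.
Residual distance = √((-15.6)² + 15.4²) = 21.9 m.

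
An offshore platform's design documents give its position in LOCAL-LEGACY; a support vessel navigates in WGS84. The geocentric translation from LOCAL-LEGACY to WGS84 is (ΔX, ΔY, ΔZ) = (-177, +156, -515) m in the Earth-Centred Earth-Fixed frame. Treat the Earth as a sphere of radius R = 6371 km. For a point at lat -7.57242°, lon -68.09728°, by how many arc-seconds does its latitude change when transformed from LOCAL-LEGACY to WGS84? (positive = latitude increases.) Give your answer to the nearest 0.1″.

Δφ = -17.4″

sin φ = -0.131779, cos φ = 0.991279, sin λ = -0.927819, cos λ = 0.373032.
North component: ΔN = −sin φ cos λ·ΔX − sin φ sin λ·ΔY + cos φ·ΔZ = −(-0.131779)(0.373032)(-177) − (-0.131779)(-0.927819)(156) + (0.991279)(-515) = -538.28 m.
1° of latitude spans πR/180 = 111195 m, so Δφ = -538.28 / 111195 × 3600 = -17.427″.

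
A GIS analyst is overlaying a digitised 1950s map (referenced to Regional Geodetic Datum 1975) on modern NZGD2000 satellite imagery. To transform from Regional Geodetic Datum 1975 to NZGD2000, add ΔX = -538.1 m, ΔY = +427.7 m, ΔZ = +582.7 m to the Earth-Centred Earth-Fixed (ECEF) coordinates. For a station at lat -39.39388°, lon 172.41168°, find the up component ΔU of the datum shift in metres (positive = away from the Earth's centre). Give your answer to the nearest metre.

ΔU = 86 m

At φ = -39.39388°, λ = 172.41168°: sin φ = -0.634648, cos φ = 0.772801, sin λ = 0.132054, cos λ = -0.991242.
ΔU = cos φ cos λ·ΔX + cos φ sin λ·ΔY + sin φ·ΔZ = (0.772801)(-0.991242)(-538.1) + (0.772801)(0.132054)(427.7) + (-0.634648)(582.7) = 86.04 m.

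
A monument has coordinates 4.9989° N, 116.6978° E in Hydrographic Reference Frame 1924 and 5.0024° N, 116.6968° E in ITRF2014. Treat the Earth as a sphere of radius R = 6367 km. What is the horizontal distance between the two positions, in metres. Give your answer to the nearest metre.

404 m

Δφ = 5.0024° − 4.9989° = +0.0035°; Δλ = 116.6968° − 116.6978° = -0.0010°.
1° along a meridian = πR/180 = 111125 m.
ΔN = Δφ × 111125 = 388.9 m; ΔE = Δλ × 111125 × cos(4.9989°) = -0.0010 × 111125 × 0.996196 = -110.7 m.
Distance = √(ΔE² + ΔN²) = √((-110.7)² + 388.9²) = 404.4 m.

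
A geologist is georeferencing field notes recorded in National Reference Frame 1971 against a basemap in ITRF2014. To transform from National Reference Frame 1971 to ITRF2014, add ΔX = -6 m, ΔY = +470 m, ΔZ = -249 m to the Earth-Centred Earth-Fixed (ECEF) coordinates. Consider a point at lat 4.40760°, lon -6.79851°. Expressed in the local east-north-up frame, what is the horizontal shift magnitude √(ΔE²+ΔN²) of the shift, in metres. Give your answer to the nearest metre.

526 m

At φ = 4.40760°, λ = -6.79851°: sin φ = 0.076851, cos φ = 0.997043, sin λ = -0.118378, cos λ = 0.992969.
ΔE = −sin λ·ΔX + cos λ·ΔY = −(-0.118378)·(-6) + (0.992969)·(470) = 465.98 m.
ΔN = −sin φ cos λ·ΔX − sin φ sin λ·ΔY + cos φ·ΔZ = −(0.076851)(0.992969)(-6) − (0.076851)(-0.118378)(470) + (0.997043)(-249) = -243.53 m.
Horizontal magnitude = √(ΔE² + ΔN²) = √(465.98² + (-243.53)²) = 525.78 m.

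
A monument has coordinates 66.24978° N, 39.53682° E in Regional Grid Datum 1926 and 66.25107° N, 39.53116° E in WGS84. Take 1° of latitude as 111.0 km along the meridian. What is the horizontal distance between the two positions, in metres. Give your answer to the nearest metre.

291 m

Δφ = 66.25107° − 66.24978° = +0.00129°; Δλ = 39.53116° − 39.53682° = -0.00566°.
ΔN = Δφ × 111000 = 143.2 m; ΔE = Δλ × 111000 × cos(66.24978°) = -0.00566 × 111000 × 0.402750 = -253.0 m.
Distance = √(ΔE² + ΔN²) = √((-253.0)² + 143.2²) = 290.7 m.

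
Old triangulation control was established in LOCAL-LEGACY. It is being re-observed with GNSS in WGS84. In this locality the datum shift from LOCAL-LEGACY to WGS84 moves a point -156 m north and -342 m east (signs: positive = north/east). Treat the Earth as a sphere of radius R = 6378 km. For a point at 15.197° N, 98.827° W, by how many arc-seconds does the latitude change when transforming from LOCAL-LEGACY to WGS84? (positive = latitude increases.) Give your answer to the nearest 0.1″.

Δφ = -5.0″

On a sphere of radius R, 1 rad of latitude = R, so Δφ = ΔN / R = -156.0 / 6378000 = -2.4459e-05 rad = -5.045″.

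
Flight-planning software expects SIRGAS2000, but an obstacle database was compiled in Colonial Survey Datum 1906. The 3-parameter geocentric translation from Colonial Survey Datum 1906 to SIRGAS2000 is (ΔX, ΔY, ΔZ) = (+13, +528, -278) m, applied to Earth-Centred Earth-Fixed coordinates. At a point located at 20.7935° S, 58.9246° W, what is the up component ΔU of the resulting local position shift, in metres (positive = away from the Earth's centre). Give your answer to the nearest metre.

At φ = -20.7935°, λ = -58.9246°: sin φ = -0.355001, cos φ = 0.934866, sin λ = -0.856489, cos λ = 0.516166.
ΔU = cos φ cos λ·ΔX + cos φ sin λ·ΔY + sin φ·ΔZ = (0.934866)(0.516166)(13) + (0.934866)(-0.856489)(528) + (-0.355001)(-278) = -317.81 m.

ΔU = -318 m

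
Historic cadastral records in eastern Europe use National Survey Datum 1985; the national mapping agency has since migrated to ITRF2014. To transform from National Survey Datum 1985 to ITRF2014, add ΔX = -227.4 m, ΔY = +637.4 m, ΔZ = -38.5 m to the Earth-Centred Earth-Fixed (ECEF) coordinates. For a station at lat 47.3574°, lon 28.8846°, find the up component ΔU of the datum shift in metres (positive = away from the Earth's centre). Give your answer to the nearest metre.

ΔU = 45 m

The local up (radial) axis is (cos φ cos λ, cos φ sin λ, sin φ), giving ΔU = -134.882 + 208.575 − 28.320 = 45.37 m.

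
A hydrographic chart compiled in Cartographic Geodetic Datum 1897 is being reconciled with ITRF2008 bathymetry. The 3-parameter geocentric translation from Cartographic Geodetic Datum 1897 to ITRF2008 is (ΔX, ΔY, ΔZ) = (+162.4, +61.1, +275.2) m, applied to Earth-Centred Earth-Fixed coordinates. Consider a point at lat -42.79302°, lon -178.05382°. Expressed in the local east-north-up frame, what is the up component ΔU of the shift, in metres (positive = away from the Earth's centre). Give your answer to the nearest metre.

The local up (radial) axis is (cos φ cos λ, cos φ sin λ, sin φ), giving ΔU = -119.102 − 1.523 − 186.958 = -307.58 m.

ΔU = -308 m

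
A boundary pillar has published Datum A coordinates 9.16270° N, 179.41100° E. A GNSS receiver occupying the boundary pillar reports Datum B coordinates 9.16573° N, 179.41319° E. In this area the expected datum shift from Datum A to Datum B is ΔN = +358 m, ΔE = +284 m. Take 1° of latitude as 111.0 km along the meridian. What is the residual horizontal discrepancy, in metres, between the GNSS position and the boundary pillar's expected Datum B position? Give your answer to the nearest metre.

49 m

Observed coordinate differences: Δφ = +0.00303°, Δλ = +0.00219°.
Converting to metres (1° lat = 111000 m, cos φ = 0.987240): observed ΔN = 336.3 m, observed ΔE = 240.0 m.
Subtracting the expected shift leaves a residual of 336.3 − (358) = -21.7 m north and 240.0 − (284) = -44.0 m east.
Residual distance = √((-21.7)² + (-44.0)²) = 49.1 m.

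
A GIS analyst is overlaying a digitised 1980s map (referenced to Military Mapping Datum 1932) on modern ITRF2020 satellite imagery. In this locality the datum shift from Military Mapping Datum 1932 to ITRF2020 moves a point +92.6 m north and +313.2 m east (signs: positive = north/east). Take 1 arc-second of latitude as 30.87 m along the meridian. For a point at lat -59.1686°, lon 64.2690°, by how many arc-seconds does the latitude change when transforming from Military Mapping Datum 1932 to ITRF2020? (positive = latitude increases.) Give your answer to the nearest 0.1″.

Δφ = 3.0″

1″ of latitude = 30.87 m, so Δφ = 92.6 / 30.87 = 3.000″.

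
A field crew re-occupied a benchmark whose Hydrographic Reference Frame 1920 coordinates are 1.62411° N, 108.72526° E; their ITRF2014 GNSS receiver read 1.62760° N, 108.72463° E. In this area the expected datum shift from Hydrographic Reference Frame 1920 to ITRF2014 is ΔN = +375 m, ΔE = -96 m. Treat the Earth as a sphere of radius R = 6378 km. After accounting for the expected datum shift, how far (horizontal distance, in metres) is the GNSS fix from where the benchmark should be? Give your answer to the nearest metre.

29 m

Observed coordinate differences: Δφ = +0.00349°, Δλ = -0.00063°.
Converting to metres (1° lat = 111317 m, cos φ = 0.999598): observed ΔN = 388.5 m, observed ΔE = -70.1 m.
Subtracting the expected shift leaves a residual of 388.5 − (375) = 13.5 m north and -70.1 − (-96) = 25.9 m east.
Residual distance = √(13.5² + 25.9²) = 29.2 m.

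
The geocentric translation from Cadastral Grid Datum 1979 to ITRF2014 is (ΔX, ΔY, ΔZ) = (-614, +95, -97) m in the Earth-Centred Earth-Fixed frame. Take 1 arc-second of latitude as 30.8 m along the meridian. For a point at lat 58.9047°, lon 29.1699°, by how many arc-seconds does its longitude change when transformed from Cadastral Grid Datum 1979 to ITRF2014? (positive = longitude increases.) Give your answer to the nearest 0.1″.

Δλ = 24.0″

sin φ = 0.856309, cos φ = 0.516463, sin λ = 0.487401, cos λ = 0.873178.
East component: ΔE = −sin λ·ΔX + cos λ·ΔY = −(0.487401)(-614) + (0.873178)(95) = 382.22 m.
1° of latitude spans 3600 × 30.80 = 110880 m; at latitude φ, 1° of longitude spans that × cos φ = 57265.4 m, so Δλ = 382.22 / 57265.4 × 3600 = 24.028″.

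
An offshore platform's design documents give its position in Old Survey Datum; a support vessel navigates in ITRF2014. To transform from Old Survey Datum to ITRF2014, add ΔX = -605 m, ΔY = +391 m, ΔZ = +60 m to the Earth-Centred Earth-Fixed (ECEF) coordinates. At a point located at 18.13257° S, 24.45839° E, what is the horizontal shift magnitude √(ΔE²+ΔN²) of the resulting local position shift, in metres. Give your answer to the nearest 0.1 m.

609.8 m

The local east axis at (φ, λ) is (−sin λ, cos λ, 0), so ΔE = −sin(24.45839°)·(-605) + cos(24.45839°)·391 = 606.40 m.
The local north axis is (−sin φ cos λ, −sin φ sin λ, cos φ), giving ΔN = -171.390 + 50.382 + 57.020 = -63.99 m.
Horizontal magnitude = √(ΔE² + ΔN²) = √(606.40² + (-63.99)²) = 609.77 m.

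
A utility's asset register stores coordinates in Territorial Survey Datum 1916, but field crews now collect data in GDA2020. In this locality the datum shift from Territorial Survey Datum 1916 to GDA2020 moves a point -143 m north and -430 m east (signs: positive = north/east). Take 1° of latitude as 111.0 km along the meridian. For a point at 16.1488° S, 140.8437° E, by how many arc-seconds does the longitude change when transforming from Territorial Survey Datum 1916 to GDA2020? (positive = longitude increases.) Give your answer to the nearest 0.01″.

Δλ = -14.52″

At latitude -16.1488°, cos φ = 0.960543.
1° of longitude at this latitude = 111.0 × cos φ = 106.62 km, so Δλ = -430.0 / 106620.2 = -0.0040330° = -14.519″.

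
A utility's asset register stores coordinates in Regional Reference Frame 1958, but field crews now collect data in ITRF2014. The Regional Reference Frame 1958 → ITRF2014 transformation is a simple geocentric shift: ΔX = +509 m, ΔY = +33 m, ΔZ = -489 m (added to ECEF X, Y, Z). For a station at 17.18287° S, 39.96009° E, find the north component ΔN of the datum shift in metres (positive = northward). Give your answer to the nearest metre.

ΔN = -346 m

The local north axis is (−sin φ cos λ, −sin φ sin λ, cos φ), giving ΔN = 115.257 + 6.261 − 467.174 = -345.66 m.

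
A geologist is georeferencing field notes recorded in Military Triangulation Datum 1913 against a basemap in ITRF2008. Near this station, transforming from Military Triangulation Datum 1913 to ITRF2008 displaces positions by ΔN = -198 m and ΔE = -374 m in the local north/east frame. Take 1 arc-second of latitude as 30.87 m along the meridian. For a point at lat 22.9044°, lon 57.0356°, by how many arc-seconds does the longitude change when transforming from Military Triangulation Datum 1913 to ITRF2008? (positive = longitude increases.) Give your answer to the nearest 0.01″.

Δλ = -13.15″

At latitude 22.9044°, cos φ = 0.921156.
1″ of longitude at this latitude = 30.87 × cos φ = 28.4361 m, so Δλ = -374.0 / 28.4361 = -13.152″.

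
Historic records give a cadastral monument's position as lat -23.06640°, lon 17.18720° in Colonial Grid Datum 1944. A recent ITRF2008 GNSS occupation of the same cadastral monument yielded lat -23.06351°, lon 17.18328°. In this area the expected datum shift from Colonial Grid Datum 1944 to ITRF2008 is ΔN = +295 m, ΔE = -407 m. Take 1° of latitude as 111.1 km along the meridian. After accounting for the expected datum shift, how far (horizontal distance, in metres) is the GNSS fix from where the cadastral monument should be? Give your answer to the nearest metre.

Observed coordinate differences: Δφ = +0.00289°, Δλ = -0.00392°.
Converting to metres (1° lat = 111100 m, cos φ = 0.920051): observed ΔN = 321.1 m, observed ΔE = -400.7 m.
Subtracting the expected shift leaves a residual of 321.1 − (295) = 26.1 m north and -400.7 − (-407) = 6.3 m east.
Residual distance = √(26.1² + 6.3²) = 26.8 m.

27 m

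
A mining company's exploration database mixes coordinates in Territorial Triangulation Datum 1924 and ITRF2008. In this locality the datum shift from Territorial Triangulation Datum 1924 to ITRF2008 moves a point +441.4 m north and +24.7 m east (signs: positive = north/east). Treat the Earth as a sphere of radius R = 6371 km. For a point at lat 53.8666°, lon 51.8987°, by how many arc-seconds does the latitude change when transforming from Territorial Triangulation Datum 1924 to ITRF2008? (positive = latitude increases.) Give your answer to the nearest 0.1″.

On a sphere of radius R, 1 rad of latitude = R, so Δφ = ΔN / R = 441.4 / 6371000 = 6.9283e-05 rad = 14.291″.

Δφ = 14.3″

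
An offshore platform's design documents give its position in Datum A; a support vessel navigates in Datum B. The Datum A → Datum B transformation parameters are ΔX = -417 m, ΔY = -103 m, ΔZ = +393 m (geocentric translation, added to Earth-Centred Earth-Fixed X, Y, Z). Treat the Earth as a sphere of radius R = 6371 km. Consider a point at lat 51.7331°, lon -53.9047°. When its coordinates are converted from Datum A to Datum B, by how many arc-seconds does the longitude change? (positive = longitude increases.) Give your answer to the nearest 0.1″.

Δλ = -20.8″

sin φ = 0.785134, cos φ = 0.619326, sin λ = -0.808038, cos λ = 0.589130.
East component: ΔE = −sin λ·ΔX + cos λ·ΔY = −(-0.808038)(-417) + (0.589130)(-103) = -397.63 m.
1° of latitude spans πR/180 = 111195 m; at latitude φ, 1° of longitude spans that × cos φ = 68865.9 m, so Δλ = -397.63 / 68865.9 × 3600 = -20.786″.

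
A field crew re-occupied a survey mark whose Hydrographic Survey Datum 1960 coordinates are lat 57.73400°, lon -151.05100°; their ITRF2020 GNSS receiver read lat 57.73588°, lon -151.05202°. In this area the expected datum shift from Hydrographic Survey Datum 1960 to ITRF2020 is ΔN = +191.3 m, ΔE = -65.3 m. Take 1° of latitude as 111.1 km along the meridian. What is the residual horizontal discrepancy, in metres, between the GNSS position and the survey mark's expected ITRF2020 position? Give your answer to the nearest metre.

18 m

Observed coordinate differences: Δφ = +0.00188°, Δλ = -0.00102°.
Converting to metres (1° lat = 111100 m, cos φ = 0.533851): observed ΔN = 208.9 m, observed ΔE = -60.5 m.
Subtracting the expected shift leaves a residual of 208.9 − (191.3) = 17.6 m north and -60.5 − (-65.3) = 4.8 m east.
Residual distance = √(17.6² + 4.8²) = 18.2 m.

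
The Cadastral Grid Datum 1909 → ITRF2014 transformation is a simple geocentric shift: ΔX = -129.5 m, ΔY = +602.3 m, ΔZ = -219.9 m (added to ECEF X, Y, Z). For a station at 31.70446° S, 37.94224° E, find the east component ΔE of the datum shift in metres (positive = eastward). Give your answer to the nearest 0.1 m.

At φ = -31.70446°, λ = 37.94224°: sin φ = -0.525538, cos φ = 0.850770, sin λ = 0.614867, cos λ = 0.788631.
ΔE = −sin λ·ΔX + cos λ·ΔY = −(0.614867)·(-129.5) + (0.788631)·(602.3) = 554.62 m.

ΔE = 554.6 m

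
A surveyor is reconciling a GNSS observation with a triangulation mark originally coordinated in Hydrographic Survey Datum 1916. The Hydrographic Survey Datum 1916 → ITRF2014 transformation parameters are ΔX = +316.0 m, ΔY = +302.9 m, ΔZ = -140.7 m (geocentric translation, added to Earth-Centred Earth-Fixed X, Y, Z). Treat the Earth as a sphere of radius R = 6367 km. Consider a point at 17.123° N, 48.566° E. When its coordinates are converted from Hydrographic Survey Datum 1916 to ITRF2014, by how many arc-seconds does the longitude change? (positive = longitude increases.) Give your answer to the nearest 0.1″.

Δλ = -1.2″

sin φ = 0.294424, cos φ = 0.955675, sin λ = 0.749719, cos λ = 0.661757.
East component: ΔE = −sin λ·ΔX + cos λ·ΔY = −(0.749719)(316.0) + (0.661757)(302.9) = -36.46 m.
1° of latitude spans πR/180 = 111125 m; at latitude φ, 1° of longitude spans that × cos φ = 106199.5 m, so Δλ = -36.46 / 106199.5 × 3600 = -1.236″.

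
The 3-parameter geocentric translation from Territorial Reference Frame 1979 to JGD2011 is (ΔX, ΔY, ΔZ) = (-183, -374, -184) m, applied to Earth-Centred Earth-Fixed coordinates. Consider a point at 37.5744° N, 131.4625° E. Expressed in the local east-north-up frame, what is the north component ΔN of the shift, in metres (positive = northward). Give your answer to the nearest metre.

At φ = 37.5744°, λ = 131.4625°: sin φ = 0.609791, cos φ = 0.792562, sin λ = 0.749389, cos λ = -0.662130.
ΔN = −sin φ cos λ·ΔX − sin φ sin λ·ΔY + cos φ·ΔZ = −(0.609791)(-0.662130)(-183) − (0.609791)(0.749389)(-374) + (0.792562)(-184) = -48.81 m.

ΔN = -49 m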